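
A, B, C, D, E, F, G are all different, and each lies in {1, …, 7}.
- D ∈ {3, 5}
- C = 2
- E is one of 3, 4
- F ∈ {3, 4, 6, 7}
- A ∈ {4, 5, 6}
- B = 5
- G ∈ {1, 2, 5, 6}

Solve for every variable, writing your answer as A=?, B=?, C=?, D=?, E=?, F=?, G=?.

B must be 5 (only option left). Remove 5 from A, D, G.
C must be 2 (only option left). Eliminate 2 elsewhere: G.
That leaves D = 3. So E, F can't be 3.
E has just one choice, so E = 4. So A, F can't be 4.
That leaves A = 6. Eliminate 6 elsewhere: F, G.
F must be 7 (only option left).
That leaves G = 1.

A=6, B=5, C=2, D=3, E=4, F=7, G=1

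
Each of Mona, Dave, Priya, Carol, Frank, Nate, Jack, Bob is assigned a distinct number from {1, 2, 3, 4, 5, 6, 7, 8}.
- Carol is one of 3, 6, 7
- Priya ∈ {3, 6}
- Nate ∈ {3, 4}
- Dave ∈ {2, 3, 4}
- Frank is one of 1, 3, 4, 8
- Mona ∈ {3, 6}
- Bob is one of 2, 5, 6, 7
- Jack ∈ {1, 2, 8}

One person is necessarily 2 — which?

Dave

The 8 variables draw from only 8 values {1, 2, 3, 4, 5, 6, 7, 8}, so each is used; only Bob can be 5, hence Bob = 5.
The 7 still-open variables together cover exactly {1, 2, 3, 4, 6, 7, 8} — 7 values for 7 variables — and 7 appears only in Carol's list, so Carol = 7.
Mona and Priya between them cover only {3, 6} — a naked pair. Remove those values from Dave, Frank, Nate.
Nate has just one choice, so Nate = 4. Strike 4 from Dave, Frank.
So 2 goes to Dave.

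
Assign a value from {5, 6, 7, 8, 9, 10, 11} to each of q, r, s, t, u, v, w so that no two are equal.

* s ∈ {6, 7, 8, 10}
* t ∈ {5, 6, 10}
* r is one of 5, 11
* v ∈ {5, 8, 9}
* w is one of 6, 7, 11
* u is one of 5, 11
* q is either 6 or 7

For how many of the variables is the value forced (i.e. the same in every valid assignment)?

3

The 7 variables draw from only 7 values {5, 6, 7, 8, 9, 10, 11}, so each is used; only v can be 9, hence v = 9.
The 6 still-open variables together cover exactly {5, 6, 7, 8, 10, 11} — 6 values for 6 variables — and 8 appears only in s's list, so s = 8.
The 5 still-open variables draw from only 5 values {5, 6, 7, 10, 11}, so each is used; only t can be 10, hence t = 10.
The 2 variables r and u are confined to {5, 11}, which locks those values in; drop them from w.
Determined: s=8, t=10, v=9. The other variables each still have more than one consistent value. That makes 3.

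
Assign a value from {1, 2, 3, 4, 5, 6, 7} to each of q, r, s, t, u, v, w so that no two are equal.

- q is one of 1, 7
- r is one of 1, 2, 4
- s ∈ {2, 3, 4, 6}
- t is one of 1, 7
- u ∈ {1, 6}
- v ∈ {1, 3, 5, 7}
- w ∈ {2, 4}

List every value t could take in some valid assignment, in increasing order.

Among the 7 variables, 5 fits only v (and all 7 values in {1, 2, 3, 4, 5, 6, 7} must be used), so v = 5.
Among the 6 still-open variables, 3 fits only s (and all 6 values in {1, 2, 3, 4, 6, 7} must be used), so s = 3.
Among the 5 still-open variables, 6 fits only u (and all 5 values in {1, 2, 4, 6, 7} must be used), so u = 6.
q and t share exactly the 2 values {1, 7}; by pigeonhole those values go to them, so strike 1, 7 from r.
No further eliminations apply; t can still be any of 1, 7.

1, 7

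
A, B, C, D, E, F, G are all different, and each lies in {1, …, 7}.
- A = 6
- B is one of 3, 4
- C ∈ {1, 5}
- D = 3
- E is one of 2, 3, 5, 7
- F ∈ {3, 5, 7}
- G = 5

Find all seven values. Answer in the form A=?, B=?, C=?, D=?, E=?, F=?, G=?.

A's domain is down to {6}, so A = 6.
D's domain is down to {3}, so D = 3. So B, E, F can't be 3.
G's domain is down to {5}, so G = 5. Strike 5 from C, E, F.
B has just one choice, so B = 4.
That leaves C = 1.
F's domain is down to {7}, so F = 7. So E can't be 7.
That leaves E = 2.

A=6, B=4, C=1, D=3, E=2, F=7, G=5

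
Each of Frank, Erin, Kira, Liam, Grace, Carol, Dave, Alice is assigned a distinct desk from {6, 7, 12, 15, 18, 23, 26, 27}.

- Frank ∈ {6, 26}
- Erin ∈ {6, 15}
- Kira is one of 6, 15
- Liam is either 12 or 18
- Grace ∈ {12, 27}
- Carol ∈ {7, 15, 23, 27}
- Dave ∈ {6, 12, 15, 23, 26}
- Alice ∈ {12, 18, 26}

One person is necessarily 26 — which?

Frank

The 8 variables together cover exactly {6, 7, 12, 15, 18, 23, 26, 27} — 8 values for 8 variables — and 7 appears only in Carol's list, so Carol = 7.
The 7 still-open variables together cover exactly {6, 12, 15, 18, 23, 26, 27} — 7 values for 7 variables — and 23 appears only in Dave's list, so Dave = 23.
Among the 6 still-open variables, 27 fits only Grace (and all 6 values in {6, 12, 15, 18, 26, 27} must be used), so Grace = 27.
The 2 variables Erin and Kira are confined to {6, 15}, which locks those values in; drop them from Frank.
So 26 goes to Frank.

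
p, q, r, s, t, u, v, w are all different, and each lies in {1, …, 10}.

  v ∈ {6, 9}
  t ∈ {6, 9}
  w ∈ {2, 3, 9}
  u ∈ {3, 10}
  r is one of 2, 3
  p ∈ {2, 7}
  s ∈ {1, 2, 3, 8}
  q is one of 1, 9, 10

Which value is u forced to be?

The 8 variables draw from only 8 values {1, 2, 3, 6, 7, 8, 9, 10}, so each is used; only p can be 7, hence p = 7.
The 7 still-open variables draw from only 7 values {1, 2, 3, 6, 8, 9, 10}, so each is used; only s can be 8, hence s = 8.
The 6 still-open variables together cover exactly {1, 2, 3, 6, 9, 10} — 6 values for 6 variables — and 1 appears only in q's list, so q = 1.
The 5 still-open variables draw from only 5 values {2, 3, 6, 9, 10}, so each is used; only u can be 10, hence u = 10.

10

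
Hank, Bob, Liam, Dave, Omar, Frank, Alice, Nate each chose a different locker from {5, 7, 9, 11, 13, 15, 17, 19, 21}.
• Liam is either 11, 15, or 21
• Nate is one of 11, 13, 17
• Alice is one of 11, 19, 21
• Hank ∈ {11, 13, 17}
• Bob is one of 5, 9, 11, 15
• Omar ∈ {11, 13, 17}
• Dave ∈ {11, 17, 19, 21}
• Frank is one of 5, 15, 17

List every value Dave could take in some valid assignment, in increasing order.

19, 21

The 8 variables draw from only 8 values {5, 9, 11, 13, 15, 17, 19, 21}, so each is used; only Bob can be 9, hence Bob = 9.
The 7 still-open variables together cover exactly {5, 11, 13, 15, 17, 19, 21} — 7 values for 7 variables — and 5 appears only in Frank's list, so Frank = 5.
Among the 6 still-open variables, 15 fits only Liam (and all 6 values in {11, 13, 15, 17, 19, 21} must be used), so Liam = 15.
Hank, Omar, Nate between them cover only {11, 13, 17} — a naked triple. Remove those values from Dave, Alice.
No further eliminations apply; Dave can still be any of 19, 21.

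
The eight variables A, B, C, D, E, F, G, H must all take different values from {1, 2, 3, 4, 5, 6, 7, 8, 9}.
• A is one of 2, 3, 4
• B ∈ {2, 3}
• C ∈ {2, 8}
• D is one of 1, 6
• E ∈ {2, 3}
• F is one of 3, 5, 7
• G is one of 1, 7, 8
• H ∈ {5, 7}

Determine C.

The 8 variables together cover exactly {1, 2, 3, 4, 5, 6, 7, 8} — 8 values for 8 variables — and 4 appears only in A's list, so A = 4.
The 7 still-open variables together cover exactly {1, 2, 3, 5, 6, 7, 8} — 7 values for 7 variables — and 6 appears only in D's list, so D = 6.
Among the 6 still-open variables, 1 fits only G (and all 6 values in {1, 2, 3, 5, 7, 8} must be used), so G = 1.
The 5 still-open variables draw from only 5 values {2, 3, 5, 7, 8}, so each is used; only C can be 8, hence C = 8.

8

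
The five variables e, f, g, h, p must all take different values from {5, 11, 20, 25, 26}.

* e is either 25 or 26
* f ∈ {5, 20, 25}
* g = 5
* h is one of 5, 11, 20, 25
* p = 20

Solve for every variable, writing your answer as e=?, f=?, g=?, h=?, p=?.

e=26, f=25, g=5, h=11, p=20

g's domain is down to {5}, so g = 5. Strike 5 from f, h.
p has just one choice, so p = 20. So f, h can't be 20.
f has just one choice, so f = 25. Strike 25 from e, h.
h's domain is down to {11}, so h = 11.
e's domain is down to {26}, so e = 26.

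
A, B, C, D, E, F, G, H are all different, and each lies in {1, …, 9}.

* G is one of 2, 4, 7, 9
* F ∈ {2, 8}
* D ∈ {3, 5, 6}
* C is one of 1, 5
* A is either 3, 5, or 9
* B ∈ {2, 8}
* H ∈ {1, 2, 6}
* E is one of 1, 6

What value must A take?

B and F between them cover only {2, 8} — a naked pair. Remove those values from G, H.
The 2 variables E and H are confined to {1, 6}, which locks those values in; drop them from C, D.
That leaves C = 5. Strike 5 from A, D.
D has just one choice, so D = 3. Remove 3 from A.
So A = 9.

9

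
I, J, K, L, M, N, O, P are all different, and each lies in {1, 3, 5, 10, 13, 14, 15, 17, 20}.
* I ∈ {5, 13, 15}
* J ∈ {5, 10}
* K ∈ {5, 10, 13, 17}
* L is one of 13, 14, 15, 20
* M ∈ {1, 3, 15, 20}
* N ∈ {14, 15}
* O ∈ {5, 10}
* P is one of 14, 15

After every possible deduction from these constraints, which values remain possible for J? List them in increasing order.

J and O between them cover only {5, 10} — a naked pair. Remove those values from I, K.
N and P between them cover only {14, 15} — a naked pair. Remove those values from I, L, M.
I has just one choice, so I = 13. Strike 13 from K, L.
K's domain is down to {17}, so K = 17.
L's domain is down to {20}, so L = 20. Remove 20 from M.
No further eliminations apply; J can still be any of 5, 10.

5, 10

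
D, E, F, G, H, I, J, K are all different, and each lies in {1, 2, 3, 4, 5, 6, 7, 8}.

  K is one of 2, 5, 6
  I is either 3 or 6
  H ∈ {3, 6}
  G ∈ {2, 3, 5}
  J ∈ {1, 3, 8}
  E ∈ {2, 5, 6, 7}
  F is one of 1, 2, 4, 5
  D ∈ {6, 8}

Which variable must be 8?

D

The 8 variables draw from only 8 values {1, 2, 3, 4, 5, 6, 7, 8}, so each is used; only F can be 4, hence F = 4.
The 7 still-open variables together cover exactly {1, 2, 3, 5, 6, 7, 8} — 7 values for 7 variables — and 1 appears only in J's list, so J = 1.
Among the 6 still-open variables, 7 fits only E (and all 6 values in {2, 3, 5, 6, 7, 8} must be used), so E = 7.
The 5 still-open variables together cover exactly {2, 3, 5, 6, 8} — 5 values for 5 variables — and 8 appears only in D's list, so D = 8.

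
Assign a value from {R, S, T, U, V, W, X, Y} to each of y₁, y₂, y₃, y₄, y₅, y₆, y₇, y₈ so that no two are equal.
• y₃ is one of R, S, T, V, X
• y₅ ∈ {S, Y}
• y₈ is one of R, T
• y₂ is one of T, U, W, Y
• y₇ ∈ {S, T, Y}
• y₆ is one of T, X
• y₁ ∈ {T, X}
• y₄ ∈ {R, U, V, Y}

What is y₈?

R

Among the 8 variables, W fits only y₂ (and all 8 values in {R, S, T, U, V, W, X, Y} must be used), so y₂ = W.
The 7 still-open variables together cover exactly {R, S, T, U, V, X, Y} — 7 values for 7 variables — and U appears only in y₄'s list, so y₄ = U.
The 6 still-open variables draw from only 6 values {R, S, T, V, X, Y}, so each is used; only y₃ can be V, hence y₃ = V.
The 5 still-open variables together cover exactly {R, S, T, X, Y} — 5 values for 5 variables — and R appears only in y₈'s list, so y₈ = R.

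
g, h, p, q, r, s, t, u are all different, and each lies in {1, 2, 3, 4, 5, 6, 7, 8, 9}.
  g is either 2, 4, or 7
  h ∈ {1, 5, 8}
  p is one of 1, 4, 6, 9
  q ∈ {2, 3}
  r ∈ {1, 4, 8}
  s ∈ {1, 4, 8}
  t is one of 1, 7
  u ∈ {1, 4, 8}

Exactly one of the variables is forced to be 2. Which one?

r, s, u between them cover only {1, 4, 8} — a naked triple. Remove those values from g, h, p, t.
h has just one choice, so h = 5.
t has just one choice, so t = 7. Eliminate 7 elsewhere: g.
So 2 goes to g.

g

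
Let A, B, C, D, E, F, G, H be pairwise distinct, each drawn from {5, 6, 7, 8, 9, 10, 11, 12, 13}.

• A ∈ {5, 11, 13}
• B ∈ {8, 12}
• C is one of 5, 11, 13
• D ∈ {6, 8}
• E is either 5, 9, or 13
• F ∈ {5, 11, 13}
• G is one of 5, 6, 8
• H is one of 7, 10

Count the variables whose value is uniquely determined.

2

A, C, F between them cover only {5, 11, 13} — a naked triple. Remove those values from E, G.
E's domain is down to {9}, so E = 9.
The 2 variables D and G are confined to {6, 8}, which locks those values in; drop them from B.
B's domain is down to {12}, so B = 12.
Determined: B=12, E=9. The other variables each still have more than one consistent value. That makes 2.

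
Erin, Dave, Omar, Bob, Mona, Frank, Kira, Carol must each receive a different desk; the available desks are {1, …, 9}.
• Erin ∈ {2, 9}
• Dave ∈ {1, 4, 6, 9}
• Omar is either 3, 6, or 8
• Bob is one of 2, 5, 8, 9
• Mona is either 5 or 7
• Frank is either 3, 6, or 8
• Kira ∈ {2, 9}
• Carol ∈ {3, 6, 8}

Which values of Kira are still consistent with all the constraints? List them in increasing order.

2, 9

Erin and Kira between them cover only {2, 9} — a naked pair. Remove those values from Dave, Bob.
Omar, Frank, Carol between them cover only {3, 6, 8} — a naked triple. Remove those values from Dave, Bob.
Bob has just one choice, so Bob = 5. Remove 5 from Mona.
That leaves Mona = 7.
No further eliminations apply; Kira can still be any of 2, 9.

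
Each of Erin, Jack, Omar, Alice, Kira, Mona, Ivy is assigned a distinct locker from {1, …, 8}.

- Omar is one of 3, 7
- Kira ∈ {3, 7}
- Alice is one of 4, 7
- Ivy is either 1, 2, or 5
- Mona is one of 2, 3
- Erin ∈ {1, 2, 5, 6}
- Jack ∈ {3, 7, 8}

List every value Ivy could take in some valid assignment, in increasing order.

Omar and Kira between them cover only {3, 7} — a naked pair. Remove those values from Jack, Alice, Mona.
Jack must be 8 (only option left).
Alice's domain is down to {4}, so Alice = 4.
That leaves Mona = 2. Strike 2 from Erin, Ivy.
No further eliminations apply; Ivy can still be any of 1, 5.

1, 5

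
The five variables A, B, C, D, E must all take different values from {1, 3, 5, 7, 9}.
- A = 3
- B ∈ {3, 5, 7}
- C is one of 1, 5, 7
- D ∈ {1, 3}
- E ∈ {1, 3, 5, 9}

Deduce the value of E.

9

A must be 3 (only option left). Eliminate 3 elsewhere: B, D, E.
That leaves D = 1. Remove 1 from C, E.
The 3 still-open variables draw from only 3 values {5, 7, 9}, so each is used; only E can be 9, hence E = 9.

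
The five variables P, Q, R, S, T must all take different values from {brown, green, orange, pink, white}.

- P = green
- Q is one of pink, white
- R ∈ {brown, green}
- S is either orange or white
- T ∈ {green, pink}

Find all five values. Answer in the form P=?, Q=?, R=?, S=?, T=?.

P's domain is down to {green}, so P = green. So R, T can't be green.
R must be brown (only option left).
T has just one choice, so T = pink. So Q can't be pink.
Q's domain is down to {white}, so Q = white. Remove white from S.
S must be orange (only option left).

P=green, Q=white, R=brown, S=orange, T=pink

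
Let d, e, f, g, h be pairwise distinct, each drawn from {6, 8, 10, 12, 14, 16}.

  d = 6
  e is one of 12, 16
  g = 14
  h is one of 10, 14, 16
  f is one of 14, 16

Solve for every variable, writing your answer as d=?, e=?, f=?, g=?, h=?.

d=6, e=12, f=16, g=14, h=10

d must be 6 (only option left).
g has just one choice, so g = 14. Strike 14 from f, h.
f has just one choice, so f = 16. So e, h can't be 16.
h's domain is down to {10}, so h = 10.
e has just one choice, so e = 12.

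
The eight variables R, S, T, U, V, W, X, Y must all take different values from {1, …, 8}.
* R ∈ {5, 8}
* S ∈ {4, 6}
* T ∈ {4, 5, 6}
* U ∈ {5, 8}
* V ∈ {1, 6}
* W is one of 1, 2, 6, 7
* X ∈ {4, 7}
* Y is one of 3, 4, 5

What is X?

7

The 8 variables draw from only 8 values {1, 2, 3, 4, 5, 6, 7, 8}, so each is used; only W can be 2, hence W = 2.
Among the 7 still-open variables, 1 fits only V (and all 7 values in {1, 3, 4, 5, 6, 7, 8} must be used), so V = 1.
The 6 still-open variables together cover exactly {3, 4, 5, 6, 7, 8} — 6 values for 6 variables — and 3 appears only in Y's list, so Y = 3.
The 5 still-open variables draw from only 5 values {4, 5, 6, 7, 8}, so each is used; only X can be 7, hence X = 7.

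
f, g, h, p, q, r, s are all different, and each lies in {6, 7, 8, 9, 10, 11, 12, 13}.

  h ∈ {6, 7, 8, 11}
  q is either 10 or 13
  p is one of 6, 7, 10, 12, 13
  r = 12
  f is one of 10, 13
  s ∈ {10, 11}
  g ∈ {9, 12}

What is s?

11

r must be 12 (only option left). Remove 12 from g, p.
g must be 9 (only option left).
f and q between them cover only {10, 13} — a naked pair. Remove those values from p, s.
So s = 11.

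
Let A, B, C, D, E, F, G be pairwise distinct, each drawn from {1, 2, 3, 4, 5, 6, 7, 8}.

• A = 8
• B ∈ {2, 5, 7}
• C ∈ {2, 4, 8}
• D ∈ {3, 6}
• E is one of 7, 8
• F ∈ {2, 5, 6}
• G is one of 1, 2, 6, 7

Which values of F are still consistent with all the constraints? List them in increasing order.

2, 5, 6

A must be 8 (only option left). Strike 8 from C, E.
E must be 7 (only option left). So B, G can't be 7.
No further eliminations apply; F can still be any of 2, 5, 6.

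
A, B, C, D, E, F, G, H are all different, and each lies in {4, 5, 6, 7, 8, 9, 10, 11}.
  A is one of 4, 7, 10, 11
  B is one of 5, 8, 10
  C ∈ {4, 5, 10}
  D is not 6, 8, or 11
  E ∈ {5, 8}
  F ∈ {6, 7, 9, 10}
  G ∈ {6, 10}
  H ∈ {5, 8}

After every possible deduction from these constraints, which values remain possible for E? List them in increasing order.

The 8 variables draw from only 8 values {4, 5, 6, 7, 8, 9, 10, 11}, so each is used; only A can be 11, hence A = 11.
E and H between them cover only {5, 8} — a naked pair. Remove those values from B, C, D.
B's domain is down to {10}, so B = 10. Eliminate 10 elsewhere: C, D, F, G.
That leaves C = 4. Eliminate 4 elsewhere: D.
G must be 6 (only option left). Remove 6 from F.
No further eliminations apply; E can still be any of 5, 8.

5, 8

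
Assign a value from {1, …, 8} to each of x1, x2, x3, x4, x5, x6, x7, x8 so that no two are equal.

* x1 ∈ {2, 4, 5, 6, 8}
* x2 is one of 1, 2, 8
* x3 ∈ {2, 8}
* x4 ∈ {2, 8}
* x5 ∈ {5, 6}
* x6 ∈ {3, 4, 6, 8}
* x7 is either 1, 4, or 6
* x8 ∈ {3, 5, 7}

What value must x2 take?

Among the 8 variables, 7 fits only x8 (and all 8 values in {1, 2, 3, 4, 5, 6, 7, 8} must be used), so x8 = 7.
Among the 7 still-open variables, 3 fits only x6 (and all 7 values in {1, 2, 3, 4, 5, 6, 8} must be used), so x6 = 3.
The 2 variables x3 and x4 are confined to {2, 8}, which locks those values in; drop them from x1, x2.
So x2 = 1.

1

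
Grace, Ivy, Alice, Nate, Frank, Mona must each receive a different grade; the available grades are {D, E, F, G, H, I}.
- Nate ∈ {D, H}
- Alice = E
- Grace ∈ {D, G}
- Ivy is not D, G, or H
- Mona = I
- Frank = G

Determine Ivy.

Alice must be E (only option left). Eliminate E elsewhere: Ivy.
Frank's domain is down to {G}, so Frank = G. Remove G from Grace.
That leaves Mona = I. So Ivy can't be I.
So Ivy = F.

F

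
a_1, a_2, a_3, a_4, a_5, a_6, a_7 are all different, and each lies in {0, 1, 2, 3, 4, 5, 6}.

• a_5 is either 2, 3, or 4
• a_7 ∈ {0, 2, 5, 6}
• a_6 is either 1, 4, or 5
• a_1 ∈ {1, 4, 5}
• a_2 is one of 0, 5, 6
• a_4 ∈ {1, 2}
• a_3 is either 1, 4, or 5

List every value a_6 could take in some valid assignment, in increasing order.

The 7 variables draw from only 7 values {0, 1, 2, 3, 4, 5, 6}, so each is used; only a_5 can be 3, hence a_5 = 3.
a_1, a_3, a_6 between them cover only {1, 4, 5} — a naked triple. Remove those values from a_2, a_4, a_7.
a_4 has just one choice, so a_4 = 2. So a_7 can't be 2.
No further eliminations apply; a_6 can still be any of 1, 4, 5.

1, 4, 5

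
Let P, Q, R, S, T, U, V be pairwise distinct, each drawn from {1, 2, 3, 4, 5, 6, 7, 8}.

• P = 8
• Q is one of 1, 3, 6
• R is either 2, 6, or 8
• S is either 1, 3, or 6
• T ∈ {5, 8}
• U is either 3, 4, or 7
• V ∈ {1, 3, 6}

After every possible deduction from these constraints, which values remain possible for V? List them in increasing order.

1, 3, 6

P has just one choice, so P = 8. Remove 8 from R, T.
T has just one choice, so T = 5.
Q, S, V share exactly the 3 values {1, 3, 6}; by pigeonhole those values go to them, so strike 1, 3, 6 from R, U.
That leaves R = 2.
No further eliminations apply; V can still be any of 1, 3, 6.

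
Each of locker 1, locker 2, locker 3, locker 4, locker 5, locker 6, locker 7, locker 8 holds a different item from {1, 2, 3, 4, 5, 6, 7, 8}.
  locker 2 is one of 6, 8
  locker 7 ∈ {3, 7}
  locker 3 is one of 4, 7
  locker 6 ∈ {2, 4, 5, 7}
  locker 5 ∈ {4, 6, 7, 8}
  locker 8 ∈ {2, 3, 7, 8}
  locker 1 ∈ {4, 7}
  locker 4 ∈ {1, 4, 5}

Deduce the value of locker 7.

3

The 8 variables together cover exactly {1, 2, 3, 4, 5, 6, 7, 8} — 8 values for 8 variables — and 1 appears only in locker 4's list, so locker 4 = 1.
Among the 7 still-open variables, 5 fits only locker 6 (and all 7 values in {2, 3, 4, 5, 6, 7, 8} must be used), so locker 6 = 5.
The 6 still-open variables together cover exactly {2, 3, 4, 6, 7, 8} — 6 values for 6 variables — and 2 appears only in locker 8's list, so locker 8 = 2.
The 5 still-open variables draw from only 5 values {3, 4, 6, 7, 8}, so each is used; only locker 7 can be 3, hence locker 7 = 3.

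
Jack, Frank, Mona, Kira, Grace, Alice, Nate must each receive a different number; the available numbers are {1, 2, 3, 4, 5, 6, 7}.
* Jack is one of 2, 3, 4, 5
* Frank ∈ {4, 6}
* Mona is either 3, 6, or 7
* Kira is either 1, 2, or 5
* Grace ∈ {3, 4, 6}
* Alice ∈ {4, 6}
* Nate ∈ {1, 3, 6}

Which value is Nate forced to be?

The 7 variables together cover exactly {1, 2, 3, 4, 5, 6, 7} — 7 values for 7 variables — and 7 appears only in Mona's list, so Mona = 7.
Frank and Alice share exactly the 2 values {4, 6}; by pigeonhole those values go to them, so strike 4, 6 from Jack, Grace, Nate.
Grace has just one choice, so Grace = 3. Remove 3 from Jack, Nate.
So Nate = 1.

1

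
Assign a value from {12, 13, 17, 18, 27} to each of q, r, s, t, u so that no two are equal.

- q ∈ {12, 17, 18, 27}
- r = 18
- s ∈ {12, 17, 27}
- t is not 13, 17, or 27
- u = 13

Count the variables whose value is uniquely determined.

3

r must be 18 (only option left). Strike 18 from q, t.
t must be 12 (only option left). Remove 12 from q, s.
u must be 13 (only option left).
Determined: r=18, t=12, u=13. The other variables each still have more than one consistent value. That makes 3.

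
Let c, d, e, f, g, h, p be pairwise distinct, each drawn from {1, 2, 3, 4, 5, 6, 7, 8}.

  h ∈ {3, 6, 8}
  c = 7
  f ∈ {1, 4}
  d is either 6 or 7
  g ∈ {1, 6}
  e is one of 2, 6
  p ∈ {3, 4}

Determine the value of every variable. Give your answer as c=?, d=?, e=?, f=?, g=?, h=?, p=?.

c=7, d=6, e=2, f=4, g=1, h=8, p=3

c has just one choice, so c = 7. Eliminate 7 elsewhere: d.
That leaves d = 6. Eliminate 6 elsewhere: e, g, h.
e's domain is down to {2}, so e = 2.
g has just one choice, so g = 1. So f can't be 1.
f must be 4 (only option left). Remove 4 from p.
p has just one choice, so p = 3. So h can't be 3.
That leaves h = 8.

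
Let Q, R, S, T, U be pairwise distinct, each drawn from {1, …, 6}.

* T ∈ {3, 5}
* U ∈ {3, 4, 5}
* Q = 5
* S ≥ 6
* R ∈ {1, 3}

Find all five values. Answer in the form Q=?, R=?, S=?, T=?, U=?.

Q=5, R=1, S=6, T=3, U=4

Q's domain is down to {5}, so Q = 5. Remove 5 from T, U.
S has just one choice, so S = 6.
That leaves T = 3. Eliminate 3 elsewhere: R, U.
That leaves U = 4.
That leaves R = 1.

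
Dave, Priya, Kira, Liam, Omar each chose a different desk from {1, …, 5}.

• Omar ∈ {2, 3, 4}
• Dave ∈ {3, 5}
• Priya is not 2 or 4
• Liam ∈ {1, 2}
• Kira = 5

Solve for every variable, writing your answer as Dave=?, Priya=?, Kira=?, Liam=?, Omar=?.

Dave=3, Priya=1, Kira=5, Liam=2, Omar=4

Kira's domain is down to {5}, so Kira = 5. Eliminate 5 elsewhere: Dave, Priya.
That leaves Dave = 3. Strike 3 from Priya, Omar.
That leaves Priya = 1. Remove 1 from Liam.
That leaves Liam = 2. Strike 2 from Omar.
Omar's domain is down to {4}, so Omar = 4.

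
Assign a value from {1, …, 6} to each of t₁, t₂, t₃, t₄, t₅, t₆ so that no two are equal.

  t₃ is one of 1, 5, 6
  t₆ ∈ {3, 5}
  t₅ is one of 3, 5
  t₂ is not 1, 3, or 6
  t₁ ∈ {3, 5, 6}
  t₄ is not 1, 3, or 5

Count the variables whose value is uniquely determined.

2

The 6 variables draw from only 6 values {1, 2, 3, 4, 5, 6}, so each is used; only t₃ can be 1, hence t₃ = 1.
t₅ and t₆ share exactly the 2 values {3, 5}; by pigeonhole those values go to them, so strike 3, 5 from t₁, t₂.
t₁ has just one choice, so t₁ = 6. Remove 6 from t₄.
Determined: t₁=6, t₃=1. The other variables each still have more than one consistent value. That makes 2.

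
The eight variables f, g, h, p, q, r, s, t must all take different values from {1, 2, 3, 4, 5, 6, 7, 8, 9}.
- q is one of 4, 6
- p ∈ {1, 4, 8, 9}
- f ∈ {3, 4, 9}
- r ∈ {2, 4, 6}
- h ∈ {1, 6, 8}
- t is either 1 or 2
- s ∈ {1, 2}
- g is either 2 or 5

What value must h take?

8

The 8 variables draw from only 8 values {1, 2, 3, 4, 5, 6, 8, 9}, so each is used; only f can be 3, hence f = 3.
The 7 still-open variables draw from only 7 values {1, 2, 4, 5, 6, 8, 9}, so each is used; only g can be 5, hence g = 5.
The 6 still-open variables together cover exactly {1, 2, 4, 6, 8, 9} — 6 values for 6 variables — and 9 appears only in p's list, so p = 9.
Among the 5 still-open variables, 8 fits only h (and all 5 values in {1, 2, 4, 6, 8} must be used), so h = 8.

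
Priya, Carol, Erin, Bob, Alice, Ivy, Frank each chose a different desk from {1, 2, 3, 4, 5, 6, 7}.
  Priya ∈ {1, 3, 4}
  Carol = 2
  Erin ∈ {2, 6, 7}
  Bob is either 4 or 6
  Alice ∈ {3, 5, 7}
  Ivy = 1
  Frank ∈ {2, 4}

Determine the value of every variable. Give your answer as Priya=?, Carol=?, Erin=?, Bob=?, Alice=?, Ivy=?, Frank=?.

Priya=3, Carol=2, Erin=7, Bob=6, Alice=5, Ivy=1, Frank=4

Carol must be 2 (only option left). Remove 2 from Erin, Frank.
Ivy must be 1 (only option left). So Priya can't be 1.
That leaves Frank = 4. Eliminate 4 elsewhere: Priya, Bob.
That leaves Priya = 3. Remove 3 from Alice.
Bob must be 6 (only option left). So Erin can't be 6.
Erin has just one choice, so Erin = 7. Strike 7 from Alice.
Alice's domain is down to {5}, so Alice = 5.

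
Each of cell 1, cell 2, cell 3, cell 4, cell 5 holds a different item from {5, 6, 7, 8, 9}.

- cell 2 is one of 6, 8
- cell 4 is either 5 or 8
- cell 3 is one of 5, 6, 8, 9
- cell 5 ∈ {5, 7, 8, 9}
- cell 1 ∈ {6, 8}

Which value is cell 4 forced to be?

5

Among the 5 variables, 7 fits only cell 5 (and all 5 values in {5, 6, 7, 8, 9} must be used), so cell 5 = 7.
Among the 4 still-open variables, 9 fits only cell 3 (and all 4 values in {5, 6, 8, 9} must be used), so cell 3 = 9.
Among the 3 still-open variables, 5 fits only cell 4 (and all 3 values in {5, 6, 8} must be used), so cell 4 = 5.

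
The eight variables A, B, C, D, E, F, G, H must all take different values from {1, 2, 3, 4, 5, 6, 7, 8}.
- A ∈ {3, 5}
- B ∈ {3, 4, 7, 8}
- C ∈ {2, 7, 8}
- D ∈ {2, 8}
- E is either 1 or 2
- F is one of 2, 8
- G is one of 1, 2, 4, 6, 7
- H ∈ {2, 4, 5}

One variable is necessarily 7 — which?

C

Among the 8 variables, 6 fits only G (and all 8 values in {1, 2, 3, 4, 5, 6, 7, 8} must be used), so G = 6.
The 7 still-open variables together cover exactly {1, 2, 3, 4, 5, 7, 8} — 7 values for 7 variables — and 1 appears only in E's list, so E = 1.
D and F between them cover only {2, 8} — a naked pair. Remove those values from B, C, H.
So 7 goes to C.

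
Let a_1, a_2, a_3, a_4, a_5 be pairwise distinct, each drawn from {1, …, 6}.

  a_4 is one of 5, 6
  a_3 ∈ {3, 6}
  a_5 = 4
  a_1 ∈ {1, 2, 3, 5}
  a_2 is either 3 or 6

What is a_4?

a_5 has just one choice, so a_5 = 4.
a_2 and a_3 share exactly the 2 values {3, 6}; by pigeonhole those values go to them, so strike 3, 6 from a_1, a_4.
So a_4 = 5.

5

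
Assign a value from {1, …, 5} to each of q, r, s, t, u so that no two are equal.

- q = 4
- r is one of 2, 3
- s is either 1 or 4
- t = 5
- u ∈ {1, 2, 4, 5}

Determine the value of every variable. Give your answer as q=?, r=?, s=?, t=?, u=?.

q=4, r=3, s=1, t=5, u=2

q has just one choice, so q = 4. Eliminate 4 elsewhere: s, u.
That leaves s = 1. Remove 1 from u.
t's domain is down to {5}, so t = 5. Remove 5 from u.
That leaves u = 2. Remove 2 from r.
r's domain is down to {3}, so r = 3.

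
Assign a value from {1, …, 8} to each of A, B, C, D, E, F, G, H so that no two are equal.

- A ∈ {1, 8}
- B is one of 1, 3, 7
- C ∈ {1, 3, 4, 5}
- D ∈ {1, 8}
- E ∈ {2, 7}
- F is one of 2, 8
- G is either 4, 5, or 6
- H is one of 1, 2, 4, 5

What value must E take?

7

The 8 variables draw from only 8 values {1, 2, 3, 4, 5, 6, 7, 8}, so each is used; only G can be 6, hence G = 6.
A and D share exactly the 2 values {1, 8}; by pigeonhole those values go to them, so strike 1, 8 from B, C, F, H.
F must be 2 (only option left). Remove 2 from E, H.
So E = 7.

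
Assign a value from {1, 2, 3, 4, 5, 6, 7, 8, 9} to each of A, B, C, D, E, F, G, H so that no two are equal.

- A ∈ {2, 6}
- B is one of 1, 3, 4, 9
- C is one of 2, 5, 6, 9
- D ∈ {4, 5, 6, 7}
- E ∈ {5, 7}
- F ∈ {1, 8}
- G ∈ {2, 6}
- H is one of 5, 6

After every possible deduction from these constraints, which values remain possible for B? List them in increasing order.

The 2 variables A and G are confined to {2, 6}, which locks those values in; drop them from C, D, H.
H must be 5 (only option left). Eliminate 5 elsewhere: C, D, E.
C has just one choice, so C = 9. Eliminate 9 elsewhere: B.
E has just one choice, so E = 7. Remove 7 from D.
That leaves D = 4. Remove 4 from B.
No further eliminations apply; B can still be any of 1, 3.

1, 3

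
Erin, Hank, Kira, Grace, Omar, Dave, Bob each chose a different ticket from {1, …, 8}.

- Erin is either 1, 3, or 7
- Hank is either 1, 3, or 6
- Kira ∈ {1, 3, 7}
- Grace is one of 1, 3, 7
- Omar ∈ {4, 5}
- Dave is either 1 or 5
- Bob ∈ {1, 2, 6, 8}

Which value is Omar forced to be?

4

Erin, Kira, Grace between them cover only {1, 3, 7} — a naked triple. Remove those values from Hank, Dave, Bob.
Hank's domain is down to {6}, so Hank = 6. Eliminate 6 elsewhere: Bob.
That leaves Dave = 5. Remove 5 from Omar.
So Omar = 4.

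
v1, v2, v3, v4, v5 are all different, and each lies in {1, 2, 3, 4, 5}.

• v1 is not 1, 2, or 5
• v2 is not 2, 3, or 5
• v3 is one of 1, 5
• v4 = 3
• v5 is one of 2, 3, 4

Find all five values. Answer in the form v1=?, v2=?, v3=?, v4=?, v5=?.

v4's domain is down to {3}, so v4 = 3. Strike 3 from v1, v5.
v1 must be 4 (only option left). Strike 4 from v2, v5.
v2 must be 1 (only option left). So v3 can't be 1.
v3's domain is down to {5}, so v3 = 5.
v5 has just one choice, so v5 = 2.

v1=4, v2=1, v3=5, v4=3, v5=2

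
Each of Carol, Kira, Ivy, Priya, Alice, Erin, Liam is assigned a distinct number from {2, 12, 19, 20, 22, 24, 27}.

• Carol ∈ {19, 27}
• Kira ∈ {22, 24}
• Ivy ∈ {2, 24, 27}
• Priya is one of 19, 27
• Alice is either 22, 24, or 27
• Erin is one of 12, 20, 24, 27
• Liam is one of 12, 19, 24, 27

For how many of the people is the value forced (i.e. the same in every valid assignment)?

The 7 variables draw from only 7 values {2, 12, 19, 20, 22, 24, 27}, so each is used; only Ivy can be 2, hence Ivy = 2.
The 6 still-open variables draw from only 6 values {12, 19, 20, 22, 24, 27}, so each is used; only Erin can be 20, hence Erin = 20.
The 5 still-open variables draw from only 5 values {12, 19, 22, 24, 27}, so each is used; only Liam can be 12, hence Liam = 12.
The 2 variables Carol and Priya are confined to {19, 27}, which locks those values in; drop them from Alice.
Determined: Ivy=2, Erin=20, Liam=12. The other people each still have more than one consistent value. That makes 3.

3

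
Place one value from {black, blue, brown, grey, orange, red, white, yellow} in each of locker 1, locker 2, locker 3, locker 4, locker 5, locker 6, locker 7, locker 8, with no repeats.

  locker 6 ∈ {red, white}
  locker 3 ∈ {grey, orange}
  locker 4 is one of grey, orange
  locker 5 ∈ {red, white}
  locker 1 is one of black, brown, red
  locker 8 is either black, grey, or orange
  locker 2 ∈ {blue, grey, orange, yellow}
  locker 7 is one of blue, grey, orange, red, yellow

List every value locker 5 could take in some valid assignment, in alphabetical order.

red, white

Among the 8 variables, brown fits only locker 1 (and all 8 values in {black, blue, brown, grey, orange, red, white, yellow} must be used), so locker 1 = brown.
The 7 still-open variables together cover exactly {black, blue, grey, orange, red, white, yellow} — 7 values for 7 variables — and black appears only in locker 8's list, so locker 8 = black.
locker 3 and locker 4 share exactly the 2 values {grey, orange}; by pigeonhole those values go to them, so strike grey, orange from locker 2, locker 7.
The 2 variables locker 5 and locker 6 are confined to {red, white}, which locks those values in; drop them from locker 7.
No further eliminations apply; locker 5 can still be any of red, white.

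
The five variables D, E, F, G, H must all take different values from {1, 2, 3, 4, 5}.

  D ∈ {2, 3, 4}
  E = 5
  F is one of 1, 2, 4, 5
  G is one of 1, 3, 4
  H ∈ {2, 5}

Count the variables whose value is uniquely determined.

2

E has just one choice, so E = 5. Remove 5 from F, H.
H has just one choice, so H = 2. So D, F can't be 2.
Determined: E=5, H=2. The other variables each still have more than one consistent value. That makes 2.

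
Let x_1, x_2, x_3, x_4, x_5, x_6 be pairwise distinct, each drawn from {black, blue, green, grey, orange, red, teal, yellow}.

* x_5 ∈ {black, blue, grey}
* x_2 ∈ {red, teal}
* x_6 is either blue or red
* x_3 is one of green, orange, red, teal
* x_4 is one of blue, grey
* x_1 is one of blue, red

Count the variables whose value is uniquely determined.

3

x_1 and x_6 between them cover only {blue, red} — a naked pair. Remove those values from x_2, x_3, x_4, x_5.
x_2 must be teal (only option left). So x_3 can't be teal.
That leaves x_4 = grey. Eliminate grey elsewhere: x_5.
x_5 has just one choice, so x_5 = black.
Determined: x_2=teal, x_4=grey, x_5=black. The other variables each still have more than one consistent value. That makes 3.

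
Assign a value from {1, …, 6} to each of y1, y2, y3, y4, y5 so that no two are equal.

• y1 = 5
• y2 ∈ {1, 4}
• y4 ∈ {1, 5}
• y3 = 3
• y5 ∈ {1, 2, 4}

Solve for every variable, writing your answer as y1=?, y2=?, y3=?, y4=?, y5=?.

y1 has just one choice, so y1 = 5. Eliminate 5 elsewhere: y4.
That leaves y3 = 3.
y4's domain is down to {1}, so y4 = 1. Remove 1 from y2, y5.
That leaves y2 = 4. So y5 can't be 4.
y5 has just one choice, so y5 = 2.

y1=5, y2=4, y3=3, y4=1, y5=2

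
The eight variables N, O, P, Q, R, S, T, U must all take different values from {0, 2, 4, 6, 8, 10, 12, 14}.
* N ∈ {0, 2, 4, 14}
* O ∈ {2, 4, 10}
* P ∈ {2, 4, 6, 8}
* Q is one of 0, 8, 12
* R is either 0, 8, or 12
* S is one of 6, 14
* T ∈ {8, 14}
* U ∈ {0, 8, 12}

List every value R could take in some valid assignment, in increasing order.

The 8 variables draw from only 8 values {0, 2, 4, 6, 8, 10, 12, 14}, so each is used; only O can be 10, hence O = 10.
The 3 variables Q, R, U are confined to {0, 8, 12}, which locks those values in; drop them from N, P, T.
That leaves T = 14. Eliminate 14 elsewhere: N, S.
S's domain is down to {6}, so S = 6. Remove 6 from P.
No further eliminations apply; R can still be any of 0, 8, 12.

0, 8, 12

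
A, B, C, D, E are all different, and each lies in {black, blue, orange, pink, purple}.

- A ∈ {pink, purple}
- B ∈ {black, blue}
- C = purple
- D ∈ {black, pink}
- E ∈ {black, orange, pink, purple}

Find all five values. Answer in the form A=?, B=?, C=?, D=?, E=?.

C has just one choice, so C = purple. Remove purple from A, E.
A's domain is down to {pink}, so A = pink. Remove pink from D, E.
D has just one choice, so D = black. Eliminate black elsewhere: B, E.
E's domain is down to {orange}, so E = orange.
That leaves B = blue.

A=pink, B=blue, C=purple, D=black, E=orange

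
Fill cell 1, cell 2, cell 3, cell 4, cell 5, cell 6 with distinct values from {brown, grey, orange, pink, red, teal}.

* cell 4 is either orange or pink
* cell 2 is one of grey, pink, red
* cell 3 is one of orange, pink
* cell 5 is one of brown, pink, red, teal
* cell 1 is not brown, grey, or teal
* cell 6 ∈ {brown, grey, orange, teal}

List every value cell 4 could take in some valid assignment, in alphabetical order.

The 2 variables cell 3 and cell 4 are confined to {orange, pink}, which locks those values in; drop them from cell 1, cell 2, cell 5, cell 6.
cell 1 must be red (only option left). Remove red from cell 2, cell 5.
cell 2 must be grey (only option left). Remove grey from cell 6.
No further eliminations apply; cell 4 can still be any of orange, pink.

orange, pink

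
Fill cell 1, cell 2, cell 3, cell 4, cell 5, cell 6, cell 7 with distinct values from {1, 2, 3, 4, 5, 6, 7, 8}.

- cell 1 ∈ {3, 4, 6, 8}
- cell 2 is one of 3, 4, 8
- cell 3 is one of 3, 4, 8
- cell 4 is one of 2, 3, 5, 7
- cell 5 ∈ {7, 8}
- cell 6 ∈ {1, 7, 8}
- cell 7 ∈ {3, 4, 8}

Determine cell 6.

The 3 variables cell 2, cell 3, cell 7 are confined to {3, 4, 8}, which locks those values in; drop them from cell 1, cell 4, cell 5, cell 6.
That leaves cell 1 = 6.
cell 5's domain is down to {7}, so cell 5 = 7. Remove 7 from cell 4, cell 6.
So cell 6 = 1.

1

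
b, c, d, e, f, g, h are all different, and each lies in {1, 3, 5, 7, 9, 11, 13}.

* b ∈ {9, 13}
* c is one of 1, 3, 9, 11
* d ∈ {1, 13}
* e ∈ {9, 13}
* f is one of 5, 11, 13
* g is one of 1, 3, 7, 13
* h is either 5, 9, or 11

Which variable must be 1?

d

The 7 variables draw from only 7 values {1, 3, 5, 7, 9, 11, 13}, so each is used; only g can be 7, hence g = 7.
The 6 still-open variables together cover exactly {1, 3, 5, 9, 11, 13} — 6 values for 6 variables — and 3 appears only in c's list, so c = 3.
Among the 5 still-open variables, 1 fits only d (and all 5 values in {1, 5, 9, 11, 13} must be used), so d = 1.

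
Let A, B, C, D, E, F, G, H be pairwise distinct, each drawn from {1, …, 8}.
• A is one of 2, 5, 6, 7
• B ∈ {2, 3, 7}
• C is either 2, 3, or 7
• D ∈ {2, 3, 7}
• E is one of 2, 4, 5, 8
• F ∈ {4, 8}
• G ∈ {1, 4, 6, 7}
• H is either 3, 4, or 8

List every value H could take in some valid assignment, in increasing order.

4, 8

The 8 variables together cover exactly {1, 2, 3, 4, 5, 6, 7, 8} — 8 values for 8 variables — and 1 appears only in G's list, so G = 1.
Among the 7 still-open variables, 6 fits only A (and all 7 values in {2, 3, 4, 5, 6, 7, 8} must be used), so A = 6.
The 6 still-open variables draw from only 6 values {2, 3, 4, 5, 7, 8}, so each is used; only E can be 5, hence E = 5.
B, C, D between them cover only {2, 3, 7} — a naked triple. Remove those values from H.
No further eliminations apply; H can still be any of 4, 8.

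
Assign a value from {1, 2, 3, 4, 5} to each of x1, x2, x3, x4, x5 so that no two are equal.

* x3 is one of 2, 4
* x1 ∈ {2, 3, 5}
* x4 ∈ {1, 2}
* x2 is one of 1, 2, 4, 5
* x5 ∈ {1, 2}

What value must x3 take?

4

The 5 variables together cover exactly {1, 2, 3, 4, 5} — 5 values for 5 variables — and 3 appears only in x1's list, so x1 = 3.
The 4 still-open variables together cover exactly {1, 2, 4, 5} — 4 values for 4 variables — and 5 appears only in x2's list, so x2 = 5.
The 3 still-open variables draw from only 3 values {1, 2, 4}, so each is used; only x3 can be 4, hence x3 = 4.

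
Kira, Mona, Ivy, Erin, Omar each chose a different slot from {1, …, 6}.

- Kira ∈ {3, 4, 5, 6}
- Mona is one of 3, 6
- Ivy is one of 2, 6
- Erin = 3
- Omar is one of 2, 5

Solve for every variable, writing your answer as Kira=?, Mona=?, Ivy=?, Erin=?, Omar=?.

Kira=4, Mona=6, Ivy=2, Erin=3, Omar=5

Erin has just one choice, so Erin = 3. Remove 3 from Kira, Mona.
Mona must be 6 (only option left). So Kira, Ivy can't be 6.
Ivy has just one choice, so Ivy = 2. So Omar can't be 2.
That leaves Omar = 5. Remove 5 from Kira.
Kira must be 4 (only option left).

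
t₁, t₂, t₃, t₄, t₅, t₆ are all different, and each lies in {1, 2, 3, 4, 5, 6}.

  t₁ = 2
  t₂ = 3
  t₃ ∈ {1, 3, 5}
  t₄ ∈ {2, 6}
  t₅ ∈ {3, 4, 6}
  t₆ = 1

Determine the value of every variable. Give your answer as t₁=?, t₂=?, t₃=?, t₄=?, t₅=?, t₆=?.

t₁ must be 2 (only option left). So t₄ can't be 2.
t₂'s domain is down to {3}, so t₂ = 3. Strike 3 from t₃, t₅.
That leaves t₄ = 6. Strike 6 from t₅.
That leaves t₅ = 4.
That leaves t₆ = 1. So t₃ can't be 1.
t₃ has just one choice, so t₃ = 5.

t₁=2, t₂=3, t₃=5, t₄=6, t₅=4, t₆=1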